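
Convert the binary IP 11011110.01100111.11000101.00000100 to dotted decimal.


11011110 = 222
01100111 = 103
11000101 = 197
00000100 = 4
IP: 222.103.197.4


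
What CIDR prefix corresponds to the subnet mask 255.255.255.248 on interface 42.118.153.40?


Binary: 11111111.11111111.11111111.11111000
Count leading 1s
Prefix: /29


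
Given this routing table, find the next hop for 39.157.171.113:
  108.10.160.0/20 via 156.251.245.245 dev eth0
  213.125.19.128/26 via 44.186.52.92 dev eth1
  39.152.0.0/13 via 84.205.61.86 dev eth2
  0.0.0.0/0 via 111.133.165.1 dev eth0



Longest prefix match for 39.157.171.113:
  /20 108.10.160.0: no
  /26 213.125.19.128: no
  /13 39.152.0.0: MATCH
  /0 0.0.0.0: MATCH
Selected: next-hop 84.205.61.86 via eth2 (matched /13)


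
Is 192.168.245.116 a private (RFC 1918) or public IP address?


RFC 1918 private ranges:
  10.0.0.0/8 (10.0.0.0 - 10.255.255.255)
  172.16.0.0/12 (172.16.0.0 - 172.31.255.255)
  192.168.0.0/16 (192.168.0.0 - 192.168.255.255)
Private (in 192.168.0.0/16)


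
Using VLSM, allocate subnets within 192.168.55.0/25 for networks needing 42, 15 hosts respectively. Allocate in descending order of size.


42 hosts -> /26 (62 usable): 192.168.55.0/26
15 hosts -> /27 (30 usable): 192.168.55.64/27
Allocation: 192.168.55.0/26 (42 hosts, 62 usable); 192.168.55.64/27 (15 hosts, 30 usable)


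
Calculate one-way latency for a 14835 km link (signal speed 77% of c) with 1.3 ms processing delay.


Speed = 0.77 * 3e5 km/s = 231000 km/s
Propagation delay = 14835 / 231000 = 0.0642 s = 64.2208 ms
Processing delay = 1.3 ms
Total one-way latency = 65.5208 ms


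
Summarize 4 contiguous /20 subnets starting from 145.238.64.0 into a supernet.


Original prefix: /20
Number of subnets: 4 = 2^2
New prefix = 20 - 2 = 18
Supernet: 145.238.64.0/18


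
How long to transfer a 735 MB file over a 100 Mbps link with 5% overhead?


Effective throughput = 100 * (1 - 5/100) = 95 Mbps
File size in Mb = 735 * 8 = 5880 Mb
Time = 5880 / 95
Time = 61.8947 seconds


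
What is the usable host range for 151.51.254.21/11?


Network: 151.32.0.0
Broadcast: 151.63.255.255
First usable = network + 1
Last usable = broadcast - 1
Range: 151.32.0.1 to 151.63.255.254


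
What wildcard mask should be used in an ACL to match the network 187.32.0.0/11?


Subnet mask: 255.224.0.0
Wildcard = 255.255.255.255 - subnet mask
255 - 255 = 0
255 - 224 = 31
255 - 0 = 255
255 - 0 = 255
Wildcard: 0.31.255.255


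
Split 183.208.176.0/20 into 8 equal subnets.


New prefix = 20 + 3 = 23
Each subnet has 512 addresses
  183.208.176.0/23
  183.208.178.0/23
  183.208.180.0/23
  183.208.182.0/23
  183.208.184.0/23
  183.208.186.0/23
  183.208.188.0/23
  183.208.190.0/23
Subnets: 183.208.176.0/23, 183.208.178.0/23, 183.208.180.0/23, 183.208.182.0/23, 183.208.184.0/23, 183.208.186.0/23, 183.208.188.0/23, 183.208.190.0/23


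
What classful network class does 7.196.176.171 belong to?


First octet: 7
Binary: 00000111
0xxxxxxx -> Class A (1-126)
Class A, default mask 255.0.0.0 (/8)


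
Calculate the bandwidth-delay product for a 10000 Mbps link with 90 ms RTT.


BDP = bandwidth * RTT
= 10000 Mbps * 90 ms
= 10000 * 1e6 * 90 / 1000 bits
= 900000000 bits
= 112500000 bytes
= 109863.2812 KB
BDP = 900000000 bits (112500000 bytes)


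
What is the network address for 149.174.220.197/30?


IP:   10010101.10101110.11011100.11000101
Mask: 11111111.11111111.11111111.11111100
AND operation:
Net:  10010101.10101110.11011100.11000100
Network: 149.174.220.196/30


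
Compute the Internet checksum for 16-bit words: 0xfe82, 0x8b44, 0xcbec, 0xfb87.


Sum all words (with carry folding):
+ 0xfe82 = 0xfe82
+ 0x8b44 = 0x89c7
+ 0xcbec = 0x55b4
+ 0xfb87 = 0x513c
One's complement: ~0x513c
Checksum = 0xaec3


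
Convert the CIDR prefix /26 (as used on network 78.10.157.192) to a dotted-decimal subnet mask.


/26 means 26 network bits, 6 host bits
Binary: 11111111111111111111111111000000
Mask: 255.255.255.192


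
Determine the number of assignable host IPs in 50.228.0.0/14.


Host bits = 32 - 14 = 18
Total addresses = 2^18 = 262144
Usable = total - 2 (network and broadcast)
Usable hosts: 262142


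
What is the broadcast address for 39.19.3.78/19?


Network: 39.19.0.0/19
Host bits = 13
Set all host bits to 1:
Broadcast: 39.19.31.255


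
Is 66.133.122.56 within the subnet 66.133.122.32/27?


Subnet network: 66.133.122.32
Test IP AND mask: 66.133.122.32
Yes, 66.133.122.56 is in 66.133.122.32/27


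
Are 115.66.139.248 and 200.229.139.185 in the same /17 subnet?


Mask: 255.255.128.0
115.66.139.248 AND mask = 115.66.128.0
200.229.139.185 AND mask = 200.229.128.0
No, different subnets (115.66.128.0 vs 200.229.128.0)


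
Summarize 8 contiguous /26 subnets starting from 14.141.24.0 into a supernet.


Original prefix: /26
Number of subnets: 8 = 2^3
New prefix = 26 - 3 = 23
Supernet: 14.141.24.0/23


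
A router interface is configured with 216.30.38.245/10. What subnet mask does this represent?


/10 means 10 network bits, 22 host bits
Binary: 11111111110000000000000000000000
Mask: 255.192.0.0


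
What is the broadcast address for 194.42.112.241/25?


Network: 194.42.112.128/25
Host bits = 7
Set all host bits to 1:
Broadcast: 194.42.112.255


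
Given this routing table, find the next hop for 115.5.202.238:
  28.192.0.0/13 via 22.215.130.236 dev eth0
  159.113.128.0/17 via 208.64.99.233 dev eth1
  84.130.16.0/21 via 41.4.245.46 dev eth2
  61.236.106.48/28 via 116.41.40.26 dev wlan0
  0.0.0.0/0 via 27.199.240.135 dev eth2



Longest prefix match for 115.5.202.238:
  /13 28.192.0.0: no
  /17 159.113.128.0: no
  /21 84.130.16.0: no
  /28 61.236.106.48: no
  /0 0.0.0.0: MATCH
Selected: next-hop 27.199.240.135 via eth2 (matched /0)


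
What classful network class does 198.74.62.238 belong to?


First octet: 198
Binary: 11000110
110xxxxx -> Class C (192-223)
Class C, default mask 255.255.255.0 (/24)


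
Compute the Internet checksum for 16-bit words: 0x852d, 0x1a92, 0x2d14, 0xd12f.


Sum all words (with carry folding):
+ 0x852d = 0x852d
+ 0x1a92 = 0x9fbf
+ 0x2d14 = 0xccd3
+ 0xd12f = 0x9e03
One's complement: ~0x9e03
Checksum = 0x61fc


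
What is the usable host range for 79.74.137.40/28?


Network: 79.74.137.32
Broadcast: 79.74.137.47
First usable = network + 1
Last usable = broadcast - 1
Range: 79.74.137.33 to 79.74.137.46


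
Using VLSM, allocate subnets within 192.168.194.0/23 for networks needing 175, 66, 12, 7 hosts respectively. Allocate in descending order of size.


175 hosts -> /24 (254 usable): 192.168.194.0/24
66 hosts -> /25 (126 usable): 192.168.195.0/25
12 hosts -> /28 (14 usable): 192.168.195.128/28
7 hosts -> /28 (14 usable): 192.168.195.144/28
Allocation: 192.168.194.0/24 (175 hosts, 254 usable); 192.168.195.0/25 (66 hosts, 126 usable); 192.168.195.128/28 (12 hosts, 14 usable); 192.168.195.144/28 (7 hosts, 14 usable)


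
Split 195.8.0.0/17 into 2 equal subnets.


New prefix = 17 + 1 = 18
Each subnet has 16384 addresses
  195.8.0.0/18
  195.8.64.0/18
Subnets: 195.8.0.0/18, 195.8.64.0/18


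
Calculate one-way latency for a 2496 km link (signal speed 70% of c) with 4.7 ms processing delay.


Speed = 0.7 * 3e5 km/s = 210000 km/s
Propagation delay = 2496 / 210000 = 0.0119 s = 11.8857 ms
Processing delay = 4.7 ms
Total one-way latency = 16.5857 ms


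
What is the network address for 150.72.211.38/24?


IP:   10010110.01001000.11010011.00100110
Mask: 11111111.11111111.11111111.00000000
AND operation:
Net:  10010110.01001000.11010011.00000000
Network: 150.72.211.0/24


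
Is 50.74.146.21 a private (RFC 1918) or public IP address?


RFC 1918 private ranges:
  10.0.0.0/8 (10.0.0.0 - 10.255.255.255)
  172.16.0.0/12 (172.16.0.0 - 172.31.255.255)
  192.168.0.0/16 (192.168.0.0 - 192.168.255.255)
Public (not in any RFC 1918 range)


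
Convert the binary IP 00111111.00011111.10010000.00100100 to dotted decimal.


00111111 = 63
00011111 = 31
10010000 = 144
00100100 = 36
IP: 63.31.144.36


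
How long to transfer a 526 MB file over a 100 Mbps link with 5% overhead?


Effective throughput = 100 * (1 - 5/100) = 95 Mbps
File size in Mb = 526 * 8 = 4208 Mb
Time = 4208 / 95
Time = 44.2947 seconds


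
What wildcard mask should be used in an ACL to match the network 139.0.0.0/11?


Subnet mask: 255.224.0.0
Wildcard = 255.255.255.255 - subnet mask
255 - 255 = 0
255 - 224 = 31
255 - 0 = 255
255 - 0 = 255
Wildcard: 0.31.255.255


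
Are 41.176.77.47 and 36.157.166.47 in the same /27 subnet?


Mask: 255.255.255.224
41.176.77.47 AND mask = 41.176.77.32
36.157.166.47 AND mask = 36.157.166.32
No, different subnets (41.176.77.32 vs 36.157.166.32)


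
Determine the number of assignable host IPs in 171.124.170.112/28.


Host bits = 32 - 28 = 4
Total addresses = 2^4 = 16
Usable = total - 2 (network and broadcast)
Usable hosts: 14


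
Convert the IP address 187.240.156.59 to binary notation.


187 = 10111011
240 = 11110000
156 = 10011100
59 = 00111011
Binary: 10111011.11110000.10011100.00111011


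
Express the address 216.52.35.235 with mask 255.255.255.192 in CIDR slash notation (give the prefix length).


Binary: 11111111.11111111.11111111.11000000
Count leading 1s
Prefix: /26


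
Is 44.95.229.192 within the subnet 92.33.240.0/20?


Subnet network: 92.33.240.0
Test IP AND mask: 44.95.224.0
No, 44.95.229.192 is not in 92.33.240.0/20


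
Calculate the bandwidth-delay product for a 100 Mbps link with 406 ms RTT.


BDP = bandwidth * RTT
= 100 Mbps * 406 ms
= 100 * 1e6 * 406 / 1000 bits
= 40600000 bits
= 5075000 bytes
= 4956.0547 KB
BDP = 40600000 bits (5075000 bytes)


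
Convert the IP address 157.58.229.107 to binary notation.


157 = 10011101
58 = 00111010
229 = 11100101
107 = 01101011
Binary: 10011101.00111010.11100101.01101011


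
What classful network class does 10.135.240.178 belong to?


First octet: 10
Binary: 00001010
0xxxxxxx -> Class A (1-126)
Class A, default mask 255.0.0.0 (/8)


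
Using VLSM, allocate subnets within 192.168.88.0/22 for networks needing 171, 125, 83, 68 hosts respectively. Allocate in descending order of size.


171 hosts -> /24 (254 usable): 192.168.88.0/24
125 hosts -> /25 (126 usable): 192.168.89.0/25
83 hosts -> /25 (126 usable): 192.168.89.128/25
68 hosts -> /25 (126 usable): 192.168.90.0/25
Allocation: 192.168.88.0/24 (171 hosts, 254 usable); 192.168.89.0/25 (125 hosts, 126 usable); 192.168.89.128/25 (83 hosts, 126 usable); 192.168.90.0/25 (68 hosts, 126 usable)


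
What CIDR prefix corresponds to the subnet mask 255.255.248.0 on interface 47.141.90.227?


Binary: 11111111.11111111.11111000.00000000
Count leading 1s
Prefix: /21


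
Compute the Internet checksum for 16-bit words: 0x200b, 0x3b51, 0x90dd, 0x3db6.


Sum all words (with carry folding):
+ 0x200b = 0x200b
+ 0x3b51 = 0x5b5c
+ 0x90dd = 0xec39
+ 0x3db6 = 0x29f0
One's complement: ~0x29f0
Checksum = 0xd60f


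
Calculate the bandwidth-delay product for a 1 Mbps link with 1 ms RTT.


BDP = bandwidth * RTT
= 1 Mbps * 1 ms
= 1 * 1e6 * 1 / 1000 bits
= 1000 bits
= 125 bytes
BDP = 1000 bits (125 bytes)


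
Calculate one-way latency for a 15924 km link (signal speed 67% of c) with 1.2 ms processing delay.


Speed = 0.67 * 3e5 km/s = 201000 km/s
Propagation delay = 15924 / 201000 = 0.0792 s = 79.2239 ms
Processing delay = 1.2 ms
Total one-way latency = 80.4239 ms


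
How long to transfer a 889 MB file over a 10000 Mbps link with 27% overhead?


Effective throughput = 10000 * (1 - 27/100) = 7300 Mbps
File size in Mb = 889 * 8 = 7112 Mb
Time = 7112 / 7300
Time = 0.9742 seconds


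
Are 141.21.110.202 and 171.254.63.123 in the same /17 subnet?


Mask: 255.255.128.0
141.21.110.202 AND mask = 141.21.0.0
171.254.63.123 AND mask = 171.254.0.0
No, different subnets (141.21.0.0 vs 171.254.0.0)


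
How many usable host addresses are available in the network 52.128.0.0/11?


Host bits = 32 - 11 = 21
Total addresses = 2^21 = 2097152
Usable = total - 2 (network and broadcast)
Usable hosts: 2097150


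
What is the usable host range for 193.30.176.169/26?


Network: 193.30.176.128
Broadcast: 193.30.176.191
First usable = network + 1
Last usable = broadcast - 1
Range: 193.30.176.129 to 193.30.176.190


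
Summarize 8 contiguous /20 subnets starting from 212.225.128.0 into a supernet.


Original prefix: /20
Number of subnets: 8 = 2^3
New prefix = 20 - 3 = 17
Supernet: 212.225.128.0/17


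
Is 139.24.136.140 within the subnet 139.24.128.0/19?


Subnet network: 139.24.128.0
Test IP AND mask: 139.24.128.0
Yes, 139.24.136.140 is in 139.24.128.0/19


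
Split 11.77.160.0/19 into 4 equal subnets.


New prefix = 19 + 2 = 21
Each subnet has 2048 addresses
  11.77.160.0/21
  11.77.168.0/21
  11.77.176.0/21
  11.77.184.0/21
Subnets: 11.77.160.0/21, 11.77.168.0/21, 11.77.176.0/21, 11.77.184.0/21


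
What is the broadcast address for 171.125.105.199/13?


Network: 171.120.0.0/13
Host bits = 19
Set all host bits to 1:
Broadcast: 171.127.255.255


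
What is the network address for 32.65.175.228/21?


IP:   00100000.01000001.10101111.11100100
Mask: 11111111.11111111.11111000.00000000
AND operation:
Net:  00100000.01000001.10101000.00000000
Network: 32.65.168.0/21


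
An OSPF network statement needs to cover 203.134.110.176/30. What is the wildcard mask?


Subnet mask: 255.255.255.252
Wildcard = 255.255.255.255 - subnet mask
255 - 255 = 0
255 - 255 = 0
255 - 255 = 0
255 - 252 = 3
Wildcard: 0.0.0.3


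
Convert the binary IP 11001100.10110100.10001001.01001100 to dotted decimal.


11001100 = 204
10110100 = 180
10001001 = 137
01001100 = 76
IP: 204.180.137.76


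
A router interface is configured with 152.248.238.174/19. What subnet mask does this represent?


/19 means 19 network bits, 13 host bits
Binary: 11111111111111111110000000000000
Mask: 255.255.224.0


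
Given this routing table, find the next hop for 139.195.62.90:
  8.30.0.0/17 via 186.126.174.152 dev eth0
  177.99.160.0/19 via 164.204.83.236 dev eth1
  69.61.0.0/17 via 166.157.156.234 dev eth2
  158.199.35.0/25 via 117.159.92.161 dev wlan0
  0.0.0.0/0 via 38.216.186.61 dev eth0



Longest prefix match for 139.195.62.90:
  /17 8.30.0.0: no
  /19 177.99.160.0: no
  /17 69.61.0.0: no
  /25 158.199.35.0: no
  /0 0.0.0.0: MATCH
Selected: next-hop 38.216.186.61 via eth0 (matched /0)


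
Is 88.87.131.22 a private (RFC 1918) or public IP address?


RFC 1918 private ranges:
  10.0.0.0/8 (10.0.0.0 - 10.255.255.255)
  172.16.0.0/12 (172.16.0.0 - 172.31.255.255)
  192.168.0.0/16 (192.168.0.0 - 192.168.255.255)
Public (not in any RFC 1918 range)


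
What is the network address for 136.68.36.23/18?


IP:   10001000.01000100.00100100.00010111
Mask: 11111111.11111111.11000000.00000000
AND operation:
Net:  10001000.01000100.00000000.00000000
Network: 136.68.0.0/18


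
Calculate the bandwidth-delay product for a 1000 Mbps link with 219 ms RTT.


BDP = bandwidth * RTT
= 1000 Mbps * 219 ms
= 1000 * 1e6 * 219 / 1000 bits
= 219000000 bits
= 27375000 bytes
= 26733.3984 KB
BDP = 219000000 bits (27375000 bytes)


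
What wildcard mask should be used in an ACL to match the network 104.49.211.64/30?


Subnet mask: 255.255.255.252
Wildcard = 255.255.255.255 - subnet mask
255 - 255 = 0
255 - 255 = 0
255 - 255 = 0
255 - 252 = 3
Wildcard: 0.0.0.3


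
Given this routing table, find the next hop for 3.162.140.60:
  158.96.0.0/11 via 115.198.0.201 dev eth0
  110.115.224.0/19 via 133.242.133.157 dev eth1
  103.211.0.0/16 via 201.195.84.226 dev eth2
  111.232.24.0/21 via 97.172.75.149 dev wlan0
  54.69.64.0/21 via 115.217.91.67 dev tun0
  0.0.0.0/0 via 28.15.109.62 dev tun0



Longest prefix match for 3.162.140.60:
  /11 158.96.0.0: no
  /19 110.115.224.0: no
  /16 103.211.0.0: no
  /21 111.232.24.0: no
  /21 54.69.64.0: no
  /0 0.0.0.0: MATCH
Selected: next-hop 28.15.109.62 via tun0 (matched /0)


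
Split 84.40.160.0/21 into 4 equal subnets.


New prefix = 21 + 2 = 23
Each subnet has 512 addresses
  84.40.160.0/23
  84.40.162.0/23
  84.40.164.0/23
  84.40.166.0/23
Subnets: 84.40.160.0/23, 84.40.162.0/23, 84.40.164.0/23, 84.40.166.0/23


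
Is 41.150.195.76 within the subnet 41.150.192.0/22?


Subnet network: 41.150.192.0
Test IP AND mask: 41.150.192.0
Yes, 41.150.195.76 is in 41.150.192.0/22


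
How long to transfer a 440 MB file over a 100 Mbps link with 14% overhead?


Effective throughput = 100 * (1 - 14/100) = 86 Mbps
File size in Mb = 440 * 8 = 3520 Mb
Time = 3520 / 86
Time = 40.9302 seconds


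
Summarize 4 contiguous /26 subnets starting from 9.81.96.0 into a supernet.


Original prefix: /26
Number of subnets: 4 = 2^2
New prefix = 26 - 2 = 24
Supernet: 9.81.96.0/24


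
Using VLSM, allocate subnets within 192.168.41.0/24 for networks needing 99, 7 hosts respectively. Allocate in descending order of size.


99 hosts -> /25 (126 usable): 192.168.41.0/25
7 hosts -> /28 (14 usable): 192.168.41.128/28
Allocation: 192.168.41.0/25 (99 hosts, 126 usable); 192.168.41.128/28 (7 hosts, 14 usable)


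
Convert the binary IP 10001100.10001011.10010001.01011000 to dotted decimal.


10001100 = 140
10001011 = 139
10010001 = 145
01011000 = 88
IP: 140.139.145.88


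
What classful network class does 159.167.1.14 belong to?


First octet: 159
Binary: 10011111
10xxxxxx -> Class B (128-191)
Class B, default mask 255.255.0.0 (/16)


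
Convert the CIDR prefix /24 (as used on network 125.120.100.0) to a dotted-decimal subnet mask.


/24 means 24 network bits, 8 host bits
Binary: 11111111111111111111111100000000
Mask: 255.255.255.0


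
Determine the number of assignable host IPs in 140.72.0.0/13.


Host bits = 32 - 13 = 19
Total addresses = 2^19 = 524288
Usable = total - 2 (network and broadcast)
Usable hosts: 524286


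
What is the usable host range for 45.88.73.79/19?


Network: 45.88.64.0
Broadcast: 45.88.95.255
First usable = network + 1
Last usable = broadcast - 1
Range: 45.88.64.1 to 45.88.95.254


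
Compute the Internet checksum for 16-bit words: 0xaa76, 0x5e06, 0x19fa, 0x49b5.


Sum all words (with carry folding):
+ 0xaa76 = 0xaa76
+ 0x5e06 = 0x087d
+ 0x19fa = 0x2277
+ 0x49b5 = 0x6c2c
One's complement: ~0x6c2c
Checksum = 0x93d3


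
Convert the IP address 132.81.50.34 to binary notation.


132 = 10000100
81 = 01010001
50 = 00110010
34 = 00100010
Binary: 10000100.01010001.00110010.00100010


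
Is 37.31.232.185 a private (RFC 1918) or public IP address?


RFC 1918 private ranges:
  10.0.0.0/8 (10.0.0.0 - 10.255.255.255)
  172.16.0.0/12 (172.16.0.0 - 172.31.255.255)
  192.168.0.0/16 (192.168.0.0 - 192.168.255.255)
Public (not in any RFC 1918 range)


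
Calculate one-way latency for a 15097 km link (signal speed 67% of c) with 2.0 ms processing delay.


Speed = 0.67 * 3e5 km/s = 201000 km/s
Propagation delay = 15097 / 201000 = 0.0751 s = 75.1095 ms
Processing delay = 2.0 ms
Total one-way latency = 77.1095 ms


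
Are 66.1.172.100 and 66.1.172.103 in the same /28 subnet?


Mask: 255.255.255.240
66.1.172.100 AND mask = 66.1.172.96
66.1.172.103 AND mask = 66.1.172.96
Yes, same subnet (66.1.172.96)


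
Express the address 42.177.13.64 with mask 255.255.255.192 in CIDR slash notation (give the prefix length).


Binary: 11111111.11111111.11111111.11000000
Count leading 1s
Prefix: /26


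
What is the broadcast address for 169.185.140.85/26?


Network: 169.185.140.64/26
Host bits = 6
Set all host bits to 1:
Broadcast: 169.185.140.127


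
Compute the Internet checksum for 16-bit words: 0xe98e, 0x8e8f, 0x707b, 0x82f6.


Sum all words (with carry folding):
+ 0xe98e = 0xe98e
+ 0x8e8f = 0x781e
+ 0x707b = 0xe899
+ 0x82f6 = 0x6b90
One's complement: ~0x6b90
Checksum = 0x946f


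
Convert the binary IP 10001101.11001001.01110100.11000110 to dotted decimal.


10001101 = 141
11001001 = 201
01110100 = 116
11000110 = 198
IP: 141.201.116.198


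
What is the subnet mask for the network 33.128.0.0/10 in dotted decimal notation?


/10 means 10 network bits, 22 host bits
Binary: 11111111110000000000000000000000
Mask: 255.192.0.0


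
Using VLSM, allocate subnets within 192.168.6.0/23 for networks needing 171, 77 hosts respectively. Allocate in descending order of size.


171 hosts -> /24 (254 usable): 192.168.6.0/24
77 hosts -> /25 (126 usable): 192.168.7.0/25
Allocation: 192.168.6.0/24 (171 hosts, 254 usable); 192.168.7.0/25 (77 hosts, 126 usable)


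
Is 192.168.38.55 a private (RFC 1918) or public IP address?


RFC 1918 private ranges:
  10.0.0.0/8 (10.0.0.0 - 10.255.255.255)
  172.16.0.0/12 (172.16.0.0 - 172.31.255.255)
  192.168.0.0/16 (192.168.0.0 - 192.168.255.255)
Private (in 192.168.0.0/16)


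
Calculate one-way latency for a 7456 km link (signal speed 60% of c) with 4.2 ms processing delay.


Speed = 0.6 * 3e5 km/s = 180000 km/s
Propagation delay = 7456 / 180000 = 0.0414 s = 41.4222 ms
Processing delay = 4.2 ms
Total one-way latency = 45.6222 ms


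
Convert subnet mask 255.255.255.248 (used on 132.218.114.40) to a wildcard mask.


Subnet mask: 255.255.255.248
Wildcard = 255.255.255.255 - subnet mask
255 - 255 = 0
255 - 255 = 0
255 - 255 = 0
255 - 248 = 7
Wildcard: 0.0.0.7


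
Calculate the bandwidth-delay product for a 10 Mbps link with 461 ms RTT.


BDP = bandwidth * RTT
= 10 Mbps * 461 ms
= 10 * 1e6 * 461 / 1000 bits
= 4610000 bits
= 576250 bytes
= 562.7441 KB
BDP = 4610000 bits (576250 bytes)


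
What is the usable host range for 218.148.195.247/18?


Network: 218.148.192.0
Broadcast: 218.148.255.255
First usable = network + 1
Last usable = broadcast - 1
Range: 218.148.192.1 to 218.148.255.254


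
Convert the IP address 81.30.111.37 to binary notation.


81 = 01010001
30 = 00011110
111 = 01101111
37 = 00100101
Binary: 01010001.00011110.01101111.00100101


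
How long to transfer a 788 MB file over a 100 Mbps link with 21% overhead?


Effective throughput = 100 * (1 - 21/100) = 79 Mbps
File size in Mb = 788 * 8 = 6304 Mb
Time = 6304 / 79
Time = 79.7975 seconds


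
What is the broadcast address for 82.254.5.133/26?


Network: 82.254.5.128/26
Host bits = 6
Set all host bits to 1:
Broadcast: 82.254.5.191


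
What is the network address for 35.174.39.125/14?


IP:   00100011.10101110.00100111.01111101
Mask: 11111111.11111100.00000000.00000000
AND operation:
Net:  00100011.10101100.00000000.00000000
Network: 35.172.0.0/14


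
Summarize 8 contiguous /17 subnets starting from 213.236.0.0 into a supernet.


Original prefix: /17
Number of subnets: 8 = 2^3
New prefix = 17 - 3 = 14
Supernet: 213.236.0.0/14


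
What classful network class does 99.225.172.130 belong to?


First octet: 99
Binary: 01100011
0xxxxxxx -> Class A (1-126)
Class A, default mask 255.0.0.0 (/8)


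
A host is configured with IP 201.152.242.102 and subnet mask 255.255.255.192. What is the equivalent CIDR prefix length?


Binary: 11111111.11111111.11111111.11000000
Count leading 1s
Prefix: /26


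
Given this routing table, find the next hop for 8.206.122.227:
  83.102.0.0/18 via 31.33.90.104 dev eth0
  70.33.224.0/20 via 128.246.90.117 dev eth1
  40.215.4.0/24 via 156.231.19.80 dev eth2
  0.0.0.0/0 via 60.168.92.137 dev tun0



Longest prefix match for 8.206.122.227:
  /18 83.102.0.0: no
  /20 70.33.224.0: no
  /24 40.215.4.0: no
  /0 0.0.0.0: MATCH
Selected: next-hop 60.168.92.137 via tun0 (matched /0)


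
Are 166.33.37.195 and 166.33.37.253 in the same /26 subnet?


Mask: 255.255.255.192
166.33.37.195 AND mask = 166.33.37.192
166.33.37.253 AND mask = 166.33.37.192
Yes, same subnet (166.33.37.192)


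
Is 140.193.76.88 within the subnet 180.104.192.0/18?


Subnet network: 180.104.192.0
Test IP AND mask: 140.193.64.0
No, 140.193.76.88 is not in 180.104.192.0/18


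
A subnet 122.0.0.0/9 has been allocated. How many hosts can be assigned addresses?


Host bits = 32 - 9 = 23
Total addresses = 2^23 = 8388608
Usable = total - 2 (network and broadcast)
Usable hosts: 8388606


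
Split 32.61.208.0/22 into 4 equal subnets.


New prefix = 22 + 2 = 24
Each subnet has 256 addresses
  32.61.208.0/24
  32.61.209.0/24
  32.61.210.0/24
  32.61.211.0/24
Subnets: 32.61.208.0/24, 32.61.209.0/24, 32.61.210.0/24, 32.61.211.0/24


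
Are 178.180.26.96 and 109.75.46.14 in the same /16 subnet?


Mask: 255.255.0.0
178.180.26.96 AND mask = 178.180.0.0
109.75.46.14 AND mask = 109.75.0.0
No, different subnets (178.180.0.0 vs 109.75.0.0)


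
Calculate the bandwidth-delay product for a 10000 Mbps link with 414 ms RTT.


BDP = bandwidth * RTT
= 10000 Mbps * 414 ms
= 10000 * 1e6 * 414 / 1000 bits
= 4140000000 bits
= 517500000 bytes
= 505371.0938 KB
BDP = 4140000000 bits (517500000 bytes)


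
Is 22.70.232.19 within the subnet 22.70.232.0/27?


Subnet network: 22.70.232.0
Test IP AND mask: 22.70.232.0
Yes, 22.70.232.19 is in 22.70.232.0/27


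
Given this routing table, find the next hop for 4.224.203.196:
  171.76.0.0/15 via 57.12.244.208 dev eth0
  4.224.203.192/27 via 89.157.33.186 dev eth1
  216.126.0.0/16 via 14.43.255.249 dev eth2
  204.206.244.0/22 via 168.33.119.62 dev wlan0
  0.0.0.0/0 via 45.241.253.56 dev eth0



Longest prefix match for 4.224.203.196:
  /15 171.76.0.0: no
  /27 4.224.203.192: MATCH
  /16 216.126.0.0: no
  /22 204.206.244.0: no
  /0 0.0.0.0: MATCH
Selected: next-hop 89.157.33.186 via eth1 (matched /27)


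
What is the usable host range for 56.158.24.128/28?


Network: 56.158.24.128
Broadcast: 56.158.24.143
First usable = network + 1
Last usable = broadcast - 1
Range: 56.158.24.129 to 56.158.24.142


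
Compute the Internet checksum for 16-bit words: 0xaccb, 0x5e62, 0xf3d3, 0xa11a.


Sum all words (with carry folding):
+ 0xaccb = 0xaccb
+ 0x5e62 = 0x0b2e
+ 0xf3d3 = 0xff01
+ 0xa11a = 0xa01c
One's complement: ~0xa01c
Checksum = 0x5fe3


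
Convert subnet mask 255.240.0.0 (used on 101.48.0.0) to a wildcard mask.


Subnet mask: 255.240.0.0
Wildcard = 255.255.255.255 - subnet mask
255 - 255 = 0
255 - 240 = 15
255 - 0 = 255
255 - 0 = 255
Wildcard: 0.15.255.255


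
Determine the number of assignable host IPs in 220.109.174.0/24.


Host bits = 32 - 24 = 8
Total addresses = 2^8 = 256
Usable = total - 2 (network and broadcast)
Usable hosts: 254


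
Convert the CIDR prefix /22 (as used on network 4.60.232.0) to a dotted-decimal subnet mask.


/22 means 22 network bits, 10 host bits
Binary: 11111111111111111111110000000000
Mask: 255.255.252.0


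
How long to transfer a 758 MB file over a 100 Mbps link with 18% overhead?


Effective throughput = 100 * (1 - 18/100) = 82 Mbps
File size in Mb = 758 * 8 = 6064 Mb
Time = 6064 / 82
Time = 73.9512 seconds


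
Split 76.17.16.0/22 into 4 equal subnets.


New prefix = 22 + 2 = 24
Each subnet has 256 addresses
  76.17.16.0/24
  76.17.17.0/24
  76.17.18.0/24
  76.17.19.0/24
Subnets: 76.17.16.0/24, 76.17.17.0/24, 76.17.18.0/24, 76.17.19.0/24


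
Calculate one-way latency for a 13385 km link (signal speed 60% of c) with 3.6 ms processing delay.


Speed = 0.6 * 3e5 km/s = 180000 km/s
Propagation delay = 13385 / 180000 = 0.0744 s = 74.3611 ms
Processing delay = 3.6 ms
Total one-way latency = 77.9611 ms


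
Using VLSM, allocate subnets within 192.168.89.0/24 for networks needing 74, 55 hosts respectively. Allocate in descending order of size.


74 hosts -> /25 (126 usable): 192.168.89.0/25
55 hosts -> /26 (62 usable): 192.168.89.128/26
Allocation: 192.168.89.0/25 (74 hosts, 126 usable); 192.168.89.128/26 (55 hosts, 62 usable)


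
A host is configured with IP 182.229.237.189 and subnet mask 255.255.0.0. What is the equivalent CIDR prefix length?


Binary: 11111111.11111111.00000000.00000000
Count leading 1s
Prefix: /16


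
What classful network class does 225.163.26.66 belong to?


First octet: 225
Binary: 11100001
1110xxxx -> Class D (224-239)
Class D (multicast), default mask N/A


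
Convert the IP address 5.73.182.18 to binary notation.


5 = 00000101
73 = 01001001
182 = 10110110
18 = 00010010
Binary: 00000101.01001001.10110110.00010010


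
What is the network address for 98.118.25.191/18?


IP:   01100010.01110110.00011001.10111111
Mask: 11111111.11111111.11000000.00000000
AND operation:
Net:  01100010.01110110.00000000.00000000
Network: 98.118.0.0/18


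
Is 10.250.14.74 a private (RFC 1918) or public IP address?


RFC 1918 private ranges:
  10.0.0.0/8 (10.0.0.0 - 10.255.255.255)
  172.16.0.0/12 (172.16.0.0 - 172.31.255.255)
  192.168.0.0/16 (192.168.0.0 - 192.168.255.255)
Private (in 10.0.0.0/8)


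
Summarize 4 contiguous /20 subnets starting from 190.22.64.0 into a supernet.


Original prefix: /20
Number of subnets: 4 = 2^2
New prefix = 20 - 2 = 18
Supernet: 190.22.64.0/18


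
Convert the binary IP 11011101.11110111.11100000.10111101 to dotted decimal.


11011101 = 221
11110111 = 247
11100000 = 224
10111101 = 189
IP: 221.247.224.189


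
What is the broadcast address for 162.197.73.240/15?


Network: 162.196.0.0/15
Host bits = 17
Set all host bits to 1:
Broadcast: 162.197.255.255


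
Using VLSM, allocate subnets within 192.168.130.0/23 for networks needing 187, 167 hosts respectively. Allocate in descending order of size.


187 hosts -> /24 (254 usable): 192.168.130.0/24
167 hosts -> /24 (254 usable): 192.168.131.0/24
Allocation: 192.168.130.0/24 (187 hosts, 254 usable); 192.168.131.0/24 (167 hosts, 254 usable)


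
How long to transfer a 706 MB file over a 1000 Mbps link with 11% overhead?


Effective throughput = 1000 * (1 - 11/100) = 890 Mbps
File size in Mb = 706 * 8 = 5648 Mb
Time = 5648 / 890
Time = 6.3461 seconds


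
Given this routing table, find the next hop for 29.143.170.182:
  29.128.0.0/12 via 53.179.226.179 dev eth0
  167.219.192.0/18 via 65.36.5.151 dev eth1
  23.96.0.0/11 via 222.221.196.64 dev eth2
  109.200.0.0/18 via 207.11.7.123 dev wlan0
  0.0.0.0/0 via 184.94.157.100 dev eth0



Longest prefix match for 29.143.170.182:
  /12 29.128.0.0: MATCH
  /18 167.219.192.0: no
  /11 23.96.0.0: no
  /18 109.200.0.0: no
  /0 0.0.0.0: MATCH
Selected: next-hop 53.179.226.179 via eth0 (matched /12)


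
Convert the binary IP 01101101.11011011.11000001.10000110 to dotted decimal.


01101101 = 109
11011011 = 219
11000001 = 193
10000110 = 134
IP: 109.219.193.134


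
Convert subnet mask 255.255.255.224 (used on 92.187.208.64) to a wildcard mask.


Subnet mask: 255.255.255.224
Wildcard = 255.255.255.255 - subnet mask
255 - 255 = 0
255 - 255 = 0
255 - 255 = 0
255 - 224 = 31
Wildcard: 0.0.0.31


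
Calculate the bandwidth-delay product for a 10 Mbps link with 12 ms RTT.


BDP = bandwidth * RTT
= 10 Mbps * 12 ms
= 10 * 1e6 * 12 / 1000 bits
= 120000 bits
= 15000 bytes
= 14.6484 KB
BDP = 120000 bits (15000 bytes)


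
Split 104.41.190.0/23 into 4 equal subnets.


New prefix = 23 + 2 = 25
Each subnet has 128 addresses
  104.41.190.0/25
  104.41.190.128/25
  104.41.191.0/25
  104.41.191.128/25
Subnets: 104.41.190.0/25, 104.41.190.128/25, 104.41.191.0/25, 104.41.191.128/25


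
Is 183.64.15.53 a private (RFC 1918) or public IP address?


RFC 1918 private ranges:
  10.0.0.0/8 (10.0.0.0 - 10.255.255.255)
  172.16.0.0/12 (172.16.0.0 - 172.31.255.255)
  192.168.0.0/16 (192.168.0.0 - 192.168.255.255)
Public (not in any RFC 1918 range)


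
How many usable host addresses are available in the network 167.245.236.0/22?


Host bits = 32 - 22 = 10
Total addresses = 2^10 = 1024
Usable = total - 2 (network and broadcast)
Usable hosts: 1022


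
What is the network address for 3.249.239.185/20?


IP:   00000011.11111001.11101111.10111001
Mask: 11111111.11111111.11110000.00000000
AND operation:
Net:  00000011.11111001.11100000.00000000
Network: 3.249.224.0/20


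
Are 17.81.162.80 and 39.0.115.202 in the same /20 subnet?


Mask: 255.255.240.0
17.81.162.80 AND mask = 17.81.160.0
39.0.115.202 AND mask = 39.0.112.0
No, different subnets (17.81.160.0 vs 39.0.112.0)


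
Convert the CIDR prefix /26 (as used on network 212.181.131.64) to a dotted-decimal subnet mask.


/26 means 26 network bits, 6 host bits
Binary: 11111111111111111111111111000000
Mask: 255.255.255.192


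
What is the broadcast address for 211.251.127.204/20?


Network: 211.251.112.0/20
Host bits = 12
Set all host bits to 1:
Broadcast: 211.251.127.255


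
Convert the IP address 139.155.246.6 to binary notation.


139 = 10001011
155 = 10011011
246 = 11110110
6 = 00000110
Binary: 10001011.10011011.11110110.00000110


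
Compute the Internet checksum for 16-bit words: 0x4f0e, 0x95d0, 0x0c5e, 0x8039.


Sum all words (with carry folding):
+ 0x4f0e = 0x4f0e
+ 0x95d0 = 0xe4de
+ 0x0c5e = 0xf13c
+ 0x8039 = 0x7176
One's complement: ~0x7176
Checksum = 0x8e89


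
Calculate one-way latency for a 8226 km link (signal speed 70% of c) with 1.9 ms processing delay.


Speed = 0.7 * 3e5 km/s = 210000 km/s
Propagation delay = 8226 / 210000 = 0.0392 s = 39.1714 ms
Processing delay = 1.9 ms
Total one-way latency = 41.0714 ms


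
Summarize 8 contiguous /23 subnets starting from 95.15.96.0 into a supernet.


Original prefix: /23
Number of subnets: 8 = 2^3
New prefix = 23 - 3 = 20
Supernet: 95.15.96.0/20


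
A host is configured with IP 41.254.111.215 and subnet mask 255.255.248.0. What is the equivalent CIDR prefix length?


Binary: 11111111.11111111.11111000.00000000
Count leading 1s
Prefix: /21


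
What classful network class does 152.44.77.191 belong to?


First octet: 152
Binary: 10011000
10xxxxxx -> Class B (128-191)
Class B, default mask 255.255.0.0 (/16)


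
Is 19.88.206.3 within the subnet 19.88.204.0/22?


Subnet network: 19.88.204.0
Test IP AND mask: 19.88.204.0
Yes, 19.88.206.3 is in 19.88.204.0/22


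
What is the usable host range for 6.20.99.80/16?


Network: 6.20.0.0
Broadcast: 6.20.255.255
First usable = network + 1
Last usable = broadcast - 1
Range: 6.20.0.1 to 6.20.255.254


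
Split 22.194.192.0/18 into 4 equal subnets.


New prefix = 18 + 2 = 20
Each subnet has 4096 addresses
  22.194.192.0/20
  22.194.208.0/20
  22.194.224.0/20
  22.194.240.0/20
Subnets: 22.194.192.0/20, 22.194.208.0/20, 22.194.224.0/20, 22.194.240.0/20


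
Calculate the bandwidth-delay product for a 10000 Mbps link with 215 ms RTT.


BDP = bandwidth * RTT
= 10000 Mbps * 215 ms
= 10000 * 1e6 * 215 / 1000 bits
= 2150000000 bits
= 268750000 bytes
= 262451.1719 KB
BDP = 2150000000 bits (268750000 bytes)


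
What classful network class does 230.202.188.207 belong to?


First octet: 230
Binary: 11100110
1110xxxx -> Class D (224-239)
Class D (multicast), default mask N/A


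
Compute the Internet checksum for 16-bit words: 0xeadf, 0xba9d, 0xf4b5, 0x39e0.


Sum all words (with carry folding):
+ 0xeadf = 0xeadf
+ 0xba9d = 0xa57d
+ 0xf4b5 = 0x9a33
+ 0x39e0 = 0xd413
One's complement: ~0xd413
Checksum = 0x2bec


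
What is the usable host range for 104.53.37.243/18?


Network: 104.53.0.0
Broadcast: 104.53.63.255
First usable = network + 1
Last usable = broadcast - 1
Range: 104.53.0.1 to 104.53.63.254


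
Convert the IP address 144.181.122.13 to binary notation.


144 = 10010000
181 = 10110101
122 = 01111010
13 = 00001101
Binary: 10010000.10110101.01111010.00001101


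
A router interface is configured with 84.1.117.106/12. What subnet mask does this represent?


/12 means 12 network bits, 20 host bits
Binary: 11111111111100000000000000000000
Mask: 255.240.0.0


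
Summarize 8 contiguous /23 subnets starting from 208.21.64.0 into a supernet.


Original prefix: /23
Number of subnets: 8 = 2^3
New prefix = 23 - 3 = 20
Supernet: 208.21.64.0/20


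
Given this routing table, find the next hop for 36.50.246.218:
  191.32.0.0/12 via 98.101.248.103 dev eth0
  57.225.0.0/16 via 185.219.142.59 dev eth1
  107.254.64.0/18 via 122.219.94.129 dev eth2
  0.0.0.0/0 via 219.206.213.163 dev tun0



Longest prefix match for 36.50.246.218:
  /12 191.32.0.0: no
  /16 57.225.0.0: no
  /18 107.254.64.0: no
  /0 0.0.0.0: MATCH
Selected: next-hop 219.206.213.163 via tun0 (matched /0)


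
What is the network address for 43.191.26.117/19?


IP:   00101011.10111111.00011010.01110101
Mask: 11111111.11111111.11100000.00000000
AND operation:
Net:  00101011.10111111.00000000.00000000
Network: 43.191.0.0/19


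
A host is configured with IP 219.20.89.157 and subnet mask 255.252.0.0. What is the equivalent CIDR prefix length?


Binary: 11111111.11111100.00000000.00000000
Count leading 1s
Prefix: /14


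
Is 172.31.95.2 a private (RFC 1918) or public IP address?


RFC 1918 private ranges:
  10.0.0.0/8 (10.0.0.0 - 10.255.255.255)
  172.16.0.0/12 (172.16.0.0 - 172.31.255.255)
  192.168.0.0/16 (192.168.0.0 - 192.168.255.255)
Private (in 172.16.0.0/12)


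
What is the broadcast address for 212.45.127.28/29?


Network: 212.45.127.24/29
Host bits = 3
Set all host bits to 1:
Broadcast: 212.45.127.31


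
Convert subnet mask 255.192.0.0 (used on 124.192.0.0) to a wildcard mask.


Subnet mask: 255.192.0.0
Wildcard = 255.255.255.255 - subnet mask
255 - 255 = 0
255 - 192 = 63
255 - 0 = 255
255 - 0 = 255
Wildcard: 0.63.255.255


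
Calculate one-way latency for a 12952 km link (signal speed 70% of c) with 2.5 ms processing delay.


Speed = 0.7 * 3e5 km/s = 210000 km/s
Propagation delay = 12952 / 210000 = 0.0617 s = 61.6762 ms
Processing delay = 2.5 ms
Total one-way latency = 64.1762 ms


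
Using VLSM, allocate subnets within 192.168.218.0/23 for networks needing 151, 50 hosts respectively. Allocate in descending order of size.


151 hosts -> /24 (254 usable): 192.168.218.0/24
50 hosts -> /26 (62 usable): 192.168.219.0/26
Allocation: 192.168.218.0/24 (151 hosts, 254 usable); 192.168.219.0/26 (50 hosts, 62 usable)


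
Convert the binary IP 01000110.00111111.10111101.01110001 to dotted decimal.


01000110 = 70
00111111 = 63
10111101 = 189
01110001 = 113
IP: 70.63.189.113


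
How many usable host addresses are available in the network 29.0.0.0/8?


Host bits = 32 - 8 = 24
Total addresses = 2^24 = 16777216
Usable = total - 2 (network and broadcast)
Usable hosts: 16777214


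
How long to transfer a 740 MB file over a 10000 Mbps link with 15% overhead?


Effective throughput = 10000 * (1 - 15/100) = 8500 Mbps
File size in Mb = 740 * 8 = 5920 Mb
Time = 5920 / 8500
Time = 0.6965 seconds


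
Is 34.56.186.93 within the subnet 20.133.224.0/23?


Subnet network: 20.133.224.0
Test IP AND mask: 34.56.186.0
No, 34.56.186.93 is not in 20.133.224.0/23


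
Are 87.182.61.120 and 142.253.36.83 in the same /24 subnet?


Mask: 255.255.255.0
87.182.61.120 AND mask = 87.182.61.0
142.253.36.83 AND mask = 142.253.36.0
No, different subnets (87.182.61.0 vs 142.253.36.0)


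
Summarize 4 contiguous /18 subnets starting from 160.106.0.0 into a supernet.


Original prefix: /18
Number of subnets: 4 = 2^2
New prefix = 18 - 2 = 16
Supernet: 160.106.0.0/16


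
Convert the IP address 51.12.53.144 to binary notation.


51 = 00110011
12 = 00001100
53 = 00110101
144 = 10010000
Binary: 00110011.00001100.00110101.10010000


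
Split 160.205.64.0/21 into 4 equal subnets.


New prefix = 21 + 2 = 23
Each subnet has 512 addresses
  160.205.64.0/23
  160.205.66.0/23
  160.205.68.0/23
  160.205.70.0/23
Subnets: 160.205.64.0/23, 160.205.66.0/23, 160.205.68.0/23, 160.205.70.0/23


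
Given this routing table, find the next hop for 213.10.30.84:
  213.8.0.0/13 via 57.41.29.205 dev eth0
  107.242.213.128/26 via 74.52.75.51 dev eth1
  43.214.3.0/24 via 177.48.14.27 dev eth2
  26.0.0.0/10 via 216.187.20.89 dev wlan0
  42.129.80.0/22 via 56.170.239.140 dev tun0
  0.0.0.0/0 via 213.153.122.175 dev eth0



Longest prefix match for 213.10.30.84:
  /13 213.8.0.0: MATCH
  /26 107.242.213.128: no
  /24 43.214.3.0: no
  /10 26.0.0.0: no
  /22 42.129.80.0: no
  /0 0.0.0.0: MATCH
Selected: next-hop 57.41.29.205 via eth0 (matched /13)
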